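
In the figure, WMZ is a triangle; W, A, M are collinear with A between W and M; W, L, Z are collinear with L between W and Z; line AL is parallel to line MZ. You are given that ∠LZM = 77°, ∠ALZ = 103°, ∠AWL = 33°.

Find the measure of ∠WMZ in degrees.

∠WMZ = 70°

1. ∠MZW = 77°  [L on ray ZW]
2. ∠MWZ = 33°  [A on WM, L on WZ]
3. ∠WMZ = 70°  [△WMZ]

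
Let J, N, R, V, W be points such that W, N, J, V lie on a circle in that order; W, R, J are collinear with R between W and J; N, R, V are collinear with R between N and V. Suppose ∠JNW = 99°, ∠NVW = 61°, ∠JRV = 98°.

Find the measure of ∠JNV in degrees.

∠JNV = 37°

1. ∠NJW = 61°  [same arc WN]
2. ∠NRW = 98°  [vertical angles at R]
3. ∠JRN = 82°  [linear pair at R on WJ]
4. ∠JNV = 37°  [△NRJ]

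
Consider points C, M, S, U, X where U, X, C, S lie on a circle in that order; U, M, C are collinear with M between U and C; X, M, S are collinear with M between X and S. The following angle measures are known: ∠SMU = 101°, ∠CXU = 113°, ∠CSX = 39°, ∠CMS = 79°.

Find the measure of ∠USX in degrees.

∠USX = 28°

1. ∠CSU = 67°  [cyclic UXCS, opposite ∠X+∠S]
2. ∠SCU = 62°  [△CMS]
3. ∠CUS = 51°  [△UCS]
4. ∠USX = 28°  [△UMS]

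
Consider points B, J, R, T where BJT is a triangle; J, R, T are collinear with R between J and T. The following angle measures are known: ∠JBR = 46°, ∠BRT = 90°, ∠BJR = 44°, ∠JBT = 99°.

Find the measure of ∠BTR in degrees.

1. ∠BJT = 44°  [R on ray JT]
2. ∠BTJ = 37°  [△BJT]
3. ∠BTR = 37°  [R on ray TJ]

∠BTR = 37°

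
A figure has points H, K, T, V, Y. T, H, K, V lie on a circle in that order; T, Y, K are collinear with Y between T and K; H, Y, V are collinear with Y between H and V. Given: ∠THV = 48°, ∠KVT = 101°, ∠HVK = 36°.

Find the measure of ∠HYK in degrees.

1. ∠TKV = 48°  [same arc TV]
2. ∠KHT = 79°  [cyclic THKV, opposite ∠H+∠V]
3. ∠KTV = 31°  [△TKV]
4. ∠HTK = 36°  [same arc HK]
5. ∠HKT = 65°  [△THK]
6. ∠KHV = 31°  [same arc KV]
7. ∠HYK = 84°  [△HYK]

∠HYK = 84°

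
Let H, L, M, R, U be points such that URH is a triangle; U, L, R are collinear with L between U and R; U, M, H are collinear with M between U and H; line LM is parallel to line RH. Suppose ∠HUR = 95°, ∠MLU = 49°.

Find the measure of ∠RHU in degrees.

1. ∠LUM = 95°  [L on UR, M on UH]
2. ∠LMU = 36°  [△ULM]
3. ∠RHU = 36°  [LM∥RH, corresponding at M]

∠RHU = 36°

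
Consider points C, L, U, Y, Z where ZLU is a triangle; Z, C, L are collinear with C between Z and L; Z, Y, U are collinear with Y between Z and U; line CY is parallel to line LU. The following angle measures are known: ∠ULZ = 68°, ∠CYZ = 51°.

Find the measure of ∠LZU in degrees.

1. ∠YCZ = 68°  [CY∥LU, corresponding at C]
2. ∠CZY = 61°  [△ZCY]
3. ∠LZU = 61°  [C on ZL, Y on ZU]

∠LZU = 61°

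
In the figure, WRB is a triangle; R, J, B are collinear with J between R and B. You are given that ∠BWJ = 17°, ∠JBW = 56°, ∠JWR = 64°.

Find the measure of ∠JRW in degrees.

∠JRW = 43°

1. ∠BJW = 107°  [△WJB]
2. ∠RJW = 73°  [linear pair at J on RB]
3. ∠JRW = 43°  [△WRJ]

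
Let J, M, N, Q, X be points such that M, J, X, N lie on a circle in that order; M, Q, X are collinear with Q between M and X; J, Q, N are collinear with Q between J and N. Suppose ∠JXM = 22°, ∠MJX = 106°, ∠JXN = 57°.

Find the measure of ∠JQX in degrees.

∠JQX = 87°

1. ∠JNM = 22°  [same arc MJ]
2. ∠JMX = 52°  [△MJX]
3. ∠JMN = 123°  [cyclic MJXN, opposite ∠M+∠X]
4. ∠MJN = 35°  [△MJN]
5. ∠JQM = 93°  [△MQJ]
6. ∠JQX = 87°  [linear pair at Q on MX]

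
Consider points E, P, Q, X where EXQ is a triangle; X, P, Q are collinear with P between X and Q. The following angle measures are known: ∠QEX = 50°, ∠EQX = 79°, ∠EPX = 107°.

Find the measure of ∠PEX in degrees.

1. ∠EXQ = 51°  [△EXQ]
2. ∠EXP = 51°  [P on ray XQ]
3. ∠PEX = 22°  [△EXP]

∠PEX = 22°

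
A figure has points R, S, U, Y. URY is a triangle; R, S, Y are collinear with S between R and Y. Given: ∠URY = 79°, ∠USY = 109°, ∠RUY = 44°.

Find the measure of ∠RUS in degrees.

1. ∠SRU = 79°  [S on ray RY]
2. ∠RSU = 71°  [linear pair at S on RY]
3. ∠RUS = 30°  [△URS]

∠RUS = 30°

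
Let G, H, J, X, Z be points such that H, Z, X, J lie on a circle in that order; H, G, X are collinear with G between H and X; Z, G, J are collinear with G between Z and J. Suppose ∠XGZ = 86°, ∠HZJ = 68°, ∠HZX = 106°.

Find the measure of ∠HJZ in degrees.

∠HJZ = 56°

1. ∠HGZ = 94°  [linear pair at G on HX]
2. ∠XHZ = 18°  [△HGZ]
3. ∠HXZ = 56°  [△HZX]
4. ∠HJZ = 56°  [same arc HZ]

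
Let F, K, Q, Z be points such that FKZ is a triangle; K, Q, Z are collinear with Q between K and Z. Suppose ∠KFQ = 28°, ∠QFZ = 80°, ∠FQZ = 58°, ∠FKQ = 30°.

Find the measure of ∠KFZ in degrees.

∠KFZ = 108°

1. ∠FZQ = 42°  [△FQZ]
2. ∠FKZ = 30°  [Q on ray KZ]
3. ∠FZK = 42°  [Q on ray ZK]
4. ∠KFZ = 108°  [△FKZ]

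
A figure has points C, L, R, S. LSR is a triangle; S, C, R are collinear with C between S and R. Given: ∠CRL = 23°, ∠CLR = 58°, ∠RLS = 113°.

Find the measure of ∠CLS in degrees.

1. ∠LCR = 99°  [△LCR]
2. ∠LRS = 23°  [C on ray RS]
3. ∠LSR = 44°  [△LSR]
4. ∠LCS = 81°  [linear pair at C on SR]
5. ∠CSL = 44°  [C on ray SR]
6. ∠CLS = 55°  [△LSC]

∠CLS = 55°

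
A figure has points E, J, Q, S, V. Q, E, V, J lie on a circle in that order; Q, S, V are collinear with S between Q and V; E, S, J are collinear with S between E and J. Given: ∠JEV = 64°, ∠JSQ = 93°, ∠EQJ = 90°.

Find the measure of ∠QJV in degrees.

1. ∠JQV = 64°  [same arc VJ]
2. ∠EJQ = 23°  [△QSJ]
3. ∠JEQ = 67°  [△QEJ]
4. ∠JVQ = 67°  [same arc QJ]
5. ∠QJV = 49°  [△QVJ]

∠QJV = 49°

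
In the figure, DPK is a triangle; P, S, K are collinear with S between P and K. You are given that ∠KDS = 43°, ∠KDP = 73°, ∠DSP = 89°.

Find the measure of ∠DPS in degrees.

1. ∠DSK = 91°  [linear pair at S on PK]
2. ∠DKS = 46°  [△DSK]
3. ∠DKP = 46°  [S on ray KP]
4. ∠DPK = 61°  [△DPK]
5. ∠DPS = 61°  [S on ray PK]

∠DPS = 61°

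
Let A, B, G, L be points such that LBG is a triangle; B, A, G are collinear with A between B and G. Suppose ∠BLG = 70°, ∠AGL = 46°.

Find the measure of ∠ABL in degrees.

∠ABL = 64°

1. ∠BGL = 46°  [A on ray GB]
2. ∠GBL = 64°  [△LBG]
3. ∠ABL = 64°  [A on ray BG]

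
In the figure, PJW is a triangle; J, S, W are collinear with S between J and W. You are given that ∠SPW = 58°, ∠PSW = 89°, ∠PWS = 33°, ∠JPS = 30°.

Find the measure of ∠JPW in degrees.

∠JPW = 88°

1. ∠JSP = 91°  [linear pair at S on JW]
2. ∠JWP = 33°  [S on ray WJ]
3. ∠PJS = 59°  [△PJS]
4. ∠PJW = 59°  [S on ray JW]
5. ∠JPW = 88°  [△PJW]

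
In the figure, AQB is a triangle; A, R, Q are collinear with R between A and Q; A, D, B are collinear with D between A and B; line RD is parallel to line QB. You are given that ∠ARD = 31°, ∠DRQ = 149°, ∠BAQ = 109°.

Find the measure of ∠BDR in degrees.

∠BDR = 140°

1. ∠AQB = 31°  [RD∥QB, corresponding at R]
2. ∠ABQ = 40°  [△AQB]
3. ∠ADR = 40°  [RD∥QB, corresponding at D]
4. ∠BDR = 140°  [linear pair at D on AB]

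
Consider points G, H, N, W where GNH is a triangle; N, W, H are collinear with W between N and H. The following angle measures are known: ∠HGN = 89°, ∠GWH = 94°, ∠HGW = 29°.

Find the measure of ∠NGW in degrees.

1. ∠GHW = 57°  [△GWH]
2. ∠GWN = 86°  [linear pair at W on NH]
3. ∠GHN = 57°  [W on ray HN]
4. ∠GNH = 34°  [△GNH]
5. ∠GNW = 34°  [W on ray NH]
6. ∠NGW = 60°  [△GNW]

∠NGW = 60°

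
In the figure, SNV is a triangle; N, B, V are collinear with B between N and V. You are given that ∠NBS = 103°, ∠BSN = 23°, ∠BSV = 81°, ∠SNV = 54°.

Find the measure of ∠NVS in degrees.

1. ∠SBV = 77°  [linear pair at B on NV]
2. ∠BVS = 22°  [△SBV]
3. ∠NVS = 22°  [B on ray VN]

∠NVS = 22°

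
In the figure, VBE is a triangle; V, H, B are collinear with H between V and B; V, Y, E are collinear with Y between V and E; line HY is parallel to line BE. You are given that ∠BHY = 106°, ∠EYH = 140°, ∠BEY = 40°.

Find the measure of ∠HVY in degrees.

∠HVY = 66°

1. ∠VHY = 74°  [linear pair at H on VB]
2. ∠HYV = 40°  [linear pair at Y on VE]
3. ∠HVY = 66°  [△VHY]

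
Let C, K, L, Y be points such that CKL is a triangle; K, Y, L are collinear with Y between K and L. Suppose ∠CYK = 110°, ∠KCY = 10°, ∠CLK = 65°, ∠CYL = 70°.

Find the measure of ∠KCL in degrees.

∠KCL = 55°

1. ∠CKY = 60°  [△CKY]
2. ∠CKL = 60°  [Y on ray KL]
3. ∠KCL = 55°  [△CKL]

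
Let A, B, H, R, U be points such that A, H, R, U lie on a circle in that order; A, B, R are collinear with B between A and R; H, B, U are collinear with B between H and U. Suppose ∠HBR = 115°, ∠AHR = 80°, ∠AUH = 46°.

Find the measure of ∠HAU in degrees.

∠HAU = 73°

1. ∠ABU = 115°  [vertical angles at B]
2. ∠AUR = 100°  [cyclic AHRU, opposite ∠H+∠U]
3. ∠RAU = 19°  [△ABU]
4. ∠ARU = 61°  [△ARU]
5. ∠AHU = 61°  [same arc AU]
6. ∠HAU = 73°  [△AHU]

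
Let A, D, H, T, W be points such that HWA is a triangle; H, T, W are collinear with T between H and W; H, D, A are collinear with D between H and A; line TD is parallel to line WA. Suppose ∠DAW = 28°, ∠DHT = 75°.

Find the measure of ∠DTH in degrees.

∠DTH = 77°

1. ∠HAW = 28°  [D on ray AH]
2. ∠AHW = 75°  [T on HW, D on HA]
3. ∠AWH = 77°  [△HWA]
4. ∠DTH = 77°  [TD∥WA, corresponding at T]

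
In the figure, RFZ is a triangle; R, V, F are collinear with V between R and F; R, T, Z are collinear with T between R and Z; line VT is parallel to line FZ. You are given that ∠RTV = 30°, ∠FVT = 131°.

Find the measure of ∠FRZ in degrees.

1. ∠RVT = 49°  [linear pair at V on RF]
2. ∠TRV = 101°  [△RVT]
3. ∠FRZ = 101°  [V on RF, T on RZ]

∠FRZ = 101°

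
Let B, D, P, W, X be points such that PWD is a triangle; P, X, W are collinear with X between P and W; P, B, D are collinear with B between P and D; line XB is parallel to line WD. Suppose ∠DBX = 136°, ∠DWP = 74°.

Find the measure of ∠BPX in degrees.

1. ∠PBX = 44°  [linear pair at B on PD]
2. ∠BXP = 74°  [XB∥WD, corresponding at X]
3. ∠BPX = 62°  [△PXB]

∠BPX = 62°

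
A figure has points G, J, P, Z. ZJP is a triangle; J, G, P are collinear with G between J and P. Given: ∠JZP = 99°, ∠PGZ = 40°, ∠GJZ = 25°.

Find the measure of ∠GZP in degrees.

∠GZP = 84°

1. ∠PJZ = 25°  [G on ray JP]
2. ∠JPZ = 56°  [△ZJP]
3. ∠GPZ = 56°  [G on ray PJ]
4. ∠GZP = 84°  [△ZGP]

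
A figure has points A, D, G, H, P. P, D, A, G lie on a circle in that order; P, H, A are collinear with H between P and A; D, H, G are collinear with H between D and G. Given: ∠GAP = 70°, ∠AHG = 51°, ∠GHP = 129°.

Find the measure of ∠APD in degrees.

∠APD = 59°

1. ∠GDP = 70°  [same arc PG]
2. ∠DHP = 51°  [vertical angles at H]
3. ∠APD = 59°  [△PHD]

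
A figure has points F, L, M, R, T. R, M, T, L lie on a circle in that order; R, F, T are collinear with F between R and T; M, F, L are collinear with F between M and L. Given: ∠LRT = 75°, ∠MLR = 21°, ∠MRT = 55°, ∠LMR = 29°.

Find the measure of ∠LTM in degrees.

∠LTM = 50°

1. ∠LMT = 75°  [same arc TL]
2. ∠MLT = 55°  [same arc MT]
3. ∠LTM = 50°  [△MTL]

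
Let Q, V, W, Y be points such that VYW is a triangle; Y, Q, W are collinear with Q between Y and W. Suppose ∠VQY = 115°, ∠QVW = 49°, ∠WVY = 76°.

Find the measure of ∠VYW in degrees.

1. ∠VQW = 65°  [linear pair at Q on YW]
2. ∠QWV = 66°  [△VQW]
3. ∠VWY = 66°  [Q on ray WY]
4. ∠VYW = 38°  [△VYW]

∠VYW = 38°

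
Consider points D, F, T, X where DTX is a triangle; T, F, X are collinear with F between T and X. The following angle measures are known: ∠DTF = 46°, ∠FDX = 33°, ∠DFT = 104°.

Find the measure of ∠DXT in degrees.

1. ∠DFX = 76°  [linear pair at F on TX]
2. ∠DXF = 71°  [△DFX]
3. ∠DXT = 71°  [F on ray XT]

∠DXT = 71°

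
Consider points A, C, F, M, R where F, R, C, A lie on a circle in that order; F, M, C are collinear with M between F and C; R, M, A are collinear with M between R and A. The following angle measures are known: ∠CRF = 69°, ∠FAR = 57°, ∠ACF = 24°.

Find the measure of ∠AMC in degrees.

1. ∠FCR = 57°  [same arc FR]
2. ∠ARF = 24°  [same arc FA]
3. ∠CFR = 54°  [△FRC]
4. ∠FMR = 102°  [△FMR]
5. ∠AMC = 102°  [vertical angles at M]

∠AMC = 102°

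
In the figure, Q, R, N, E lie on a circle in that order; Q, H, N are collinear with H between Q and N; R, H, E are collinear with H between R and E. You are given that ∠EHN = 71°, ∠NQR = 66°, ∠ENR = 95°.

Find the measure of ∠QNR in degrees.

1. ∠QHR = 71°  [vertical angles at H]
2. ∠NER = 66°  [same arc RN]
3. ∠ERN = 19°  [△RNE]
4. ∠NHR = 109°  [linear pair at H on QN]
5. ∠QNR = 52°  [△RHN]

∠QNR = 52°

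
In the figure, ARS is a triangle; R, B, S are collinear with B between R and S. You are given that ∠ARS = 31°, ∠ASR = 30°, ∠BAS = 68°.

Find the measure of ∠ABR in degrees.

∠ABR = 98°

1. ∠ASB = 30°  [B on ray SR]
2. ∠ABS = 82°  [△ABS]
3. ∠ABR = 98°  [linear pair at B on RS]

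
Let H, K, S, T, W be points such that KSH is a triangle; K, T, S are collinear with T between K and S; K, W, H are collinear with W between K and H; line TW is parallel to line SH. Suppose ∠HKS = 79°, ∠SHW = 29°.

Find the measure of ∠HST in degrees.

1. ∠KHS = 29°  [W on ray HK]
2. ∠HSK = 72°  [△KSH]
3. ∠HST = 72°  [T on ray SK]

∠HST = 72°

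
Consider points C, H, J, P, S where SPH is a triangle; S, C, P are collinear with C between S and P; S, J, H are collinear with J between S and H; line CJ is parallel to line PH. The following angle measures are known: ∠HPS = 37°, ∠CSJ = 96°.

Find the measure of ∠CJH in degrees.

∠CJH = 133°

1. ∠JCS = 37°  [CJ∥PH, corresponding at C]
2. ∠CJS = 47°  [△SCJ]
3. ∠CJH = 133°  [linear pair at J on SH]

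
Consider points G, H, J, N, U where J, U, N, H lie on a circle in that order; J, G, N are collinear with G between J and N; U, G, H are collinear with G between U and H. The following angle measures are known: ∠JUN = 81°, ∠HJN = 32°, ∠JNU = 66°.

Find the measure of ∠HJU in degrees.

∠HJU = 65°

1. ∠JHN = 99°  [cyclic JUNH, opposite ∠U+∠H]
2. ∠HNJ = 49°  [△JNH]
3. ∠JHU = 66°  [same arc JU]
4. ∠HUJ = 49°  [same arc JH]
5. ∠HJU = 65°  [△JUH]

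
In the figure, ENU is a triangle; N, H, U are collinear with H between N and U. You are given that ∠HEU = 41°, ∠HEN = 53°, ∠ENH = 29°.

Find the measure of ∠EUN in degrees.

∠EUN = 57°

1. ∠EHN = 98°  [△ENH]
2. ∠EHU = 82°  [linear pair at H on NU]
3. ∠EUH = 57°  [△EHU]
4. ∠EUN = 57°  [H on ray UN]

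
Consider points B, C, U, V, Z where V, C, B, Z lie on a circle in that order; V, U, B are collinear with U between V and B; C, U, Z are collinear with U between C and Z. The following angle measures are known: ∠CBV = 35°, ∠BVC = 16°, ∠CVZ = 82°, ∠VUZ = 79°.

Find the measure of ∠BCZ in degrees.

∠BCZ = 66°

1. ∠BZC = 16°  [same arc CB]
2. ∠CBZ = 98°  [cyclic VCBZ, opposite ∠V+∠B]
3. ∠BCZ = 66°  [△CBZ]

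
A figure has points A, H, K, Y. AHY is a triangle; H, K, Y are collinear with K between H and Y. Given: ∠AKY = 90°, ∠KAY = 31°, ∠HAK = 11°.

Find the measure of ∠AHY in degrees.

1. ∠AKH = 90°  [linear pair at K on HY]
2. ∠AHK = 79°  [△AHK]
3. ∠AHY = 79°  [K on ray HY]

∠AHY = 79°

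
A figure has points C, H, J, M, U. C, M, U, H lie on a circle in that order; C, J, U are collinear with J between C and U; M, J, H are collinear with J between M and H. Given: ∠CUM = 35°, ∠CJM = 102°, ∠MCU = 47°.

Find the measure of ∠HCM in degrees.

1. ∠CHM = 35°  [same arc CM]
2. ∠CMH = 31°  [△CJM]
3. ∠HCM = 114°  [△CMH]

∠HCM = 114°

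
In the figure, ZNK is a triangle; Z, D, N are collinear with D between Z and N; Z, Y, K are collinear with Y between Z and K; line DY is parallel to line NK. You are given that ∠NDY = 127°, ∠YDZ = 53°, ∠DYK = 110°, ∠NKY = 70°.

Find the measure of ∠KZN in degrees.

∠KZN = 57°

1. ∠KNZ = 53°  [DY∥NK, corresponding at D]
2. ∠NKZ = 70°  [Y on ray KZ]
3. ∠KZN = 57°  [△ZNK]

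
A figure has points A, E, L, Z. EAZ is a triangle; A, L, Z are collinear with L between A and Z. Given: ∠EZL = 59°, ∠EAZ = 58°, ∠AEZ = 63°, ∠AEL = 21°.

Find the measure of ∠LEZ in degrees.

1. ∠EAL = 58°  [L on ray AZ]
2. ∠ALE = 101°  [△EAL]
3. ∠ELZ = 79°  [linear pair at L on AZ]
4. ∠LEZ = 42°  [△ELZ]

∠LEZ = 42°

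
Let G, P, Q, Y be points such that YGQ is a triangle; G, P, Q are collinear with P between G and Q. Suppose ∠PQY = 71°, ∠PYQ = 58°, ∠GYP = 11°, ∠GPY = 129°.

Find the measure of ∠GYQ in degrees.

∠GYQ = 69°

1. ∠GQY = 71°  [P on ray QG]
2. ∠PGY = 40°  [△YGP]
3. ∠QGY = 40°  [P on ray GQ]
4. ∠GYQ = 69°  [△YGQ]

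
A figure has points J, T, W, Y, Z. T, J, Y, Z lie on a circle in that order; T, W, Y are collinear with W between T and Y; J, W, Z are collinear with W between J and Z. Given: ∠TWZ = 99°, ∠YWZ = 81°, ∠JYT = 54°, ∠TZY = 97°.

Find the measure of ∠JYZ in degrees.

∠JYZ = 110°

1. ∠JWY = 99°  [vertical angles at W]
2. ∠YJZ = 27°  [△JWY]
3. ∠TJY = 83°  [cyclic TJYZ, opposite ∠J+∠Z]
4. ∠JTY = 43°  [△TJY]
5. ∠JZY = 43°  [same arc JY]
6. ∠JYZ = 110°  [△JYZ]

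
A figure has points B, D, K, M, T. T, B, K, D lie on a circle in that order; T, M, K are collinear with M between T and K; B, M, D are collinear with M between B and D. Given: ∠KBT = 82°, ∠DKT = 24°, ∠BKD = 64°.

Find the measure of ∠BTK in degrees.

1. ∠DBT = 24°  [same arc TD]
2. ∠BTD = 116°  [cyclic TBKD, opposite ∠T+∠K]
3. ∠BDT = 40°  [△TBD]
4. ∠BKT = 40°  [same arc TB]
5. ∠BTK = 58°  [△TBK]

∠BTK = 58°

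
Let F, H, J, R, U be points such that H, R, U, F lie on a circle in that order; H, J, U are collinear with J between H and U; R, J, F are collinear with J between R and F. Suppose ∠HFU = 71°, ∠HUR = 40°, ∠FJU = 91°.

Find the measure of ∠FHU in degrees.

1. ∠HFR = 40°  [same arc HR]
2. ∠FJH = 89°  [linear pair at J on HU]
3. ∠FHU = 51°  [△HJF]

∠FHU = 51°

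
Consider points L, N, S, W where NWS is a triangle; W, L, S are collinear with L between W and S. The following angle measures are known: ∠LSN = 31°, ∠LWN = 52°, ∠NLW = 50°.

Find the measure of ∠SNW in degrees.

1. ∠NSW = 31°  [L on ray SW]
2. ∠NWS = 52°  [L on ray WS]
3. ∠SNW = 97°  [△NWS]

∠SNW = 97°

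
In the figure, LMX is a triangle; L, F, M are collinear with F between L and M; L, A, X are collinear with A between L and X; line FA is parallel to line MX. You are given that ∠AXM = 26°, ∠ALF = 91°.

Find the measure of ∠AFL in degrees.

1. ∠LXM = 26°  [A on ray XL]
2. ∠MLX = 91°  [F on LM, A on LX]
3. ∠LMX = 63°  [△LMX]
4. ∠AFL = 63°  [FA∥MX, corresponding at F]

∠AFL = 63°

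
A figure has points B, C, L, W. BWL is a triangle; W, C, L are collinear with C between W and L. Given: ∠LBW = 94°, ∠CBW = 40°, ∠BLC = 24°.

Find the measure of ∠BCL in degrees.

1. ∠BLW = 24°  [C on ray LW]
2. ∠BWL = 62°  [△BWL]
3. ∠BWC = 62°  [C on ray WL]
4. ∠BCW = 78°  [△BWC]
5. ∠BCL = 102°  [linear pair at C on WL]

∠BCL = 102°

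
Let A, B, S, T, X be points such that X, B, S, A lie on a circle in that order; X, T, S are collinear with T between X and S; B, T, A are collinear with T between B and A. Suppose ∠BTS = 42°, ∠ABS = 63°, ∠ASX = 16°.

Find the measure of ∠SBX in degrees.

∠SBX = 79°

1. ∠BTX = 138°  [linear pair at T on XS]
2. ∠BSX = 75°  [△BTS]
3. ∠ABX = 16°  [same arc XA]
4. ∠BXS = 26°  [△XTB]
5. ∠SBX = 79°  [△XBS]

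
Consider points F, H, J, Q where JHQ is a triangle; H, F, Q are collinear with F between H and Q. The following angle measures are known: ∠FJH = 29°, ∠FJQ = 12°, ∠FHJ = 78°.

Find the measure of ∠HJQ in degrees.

∠HJQ = 41°

1. ∠HFJ = 73°  [△JHF]
2. ∠JHQ = 78°  [F on ray HQ]
3. ∠JFQ = 107°  [linear pair at F on HQ]
4. ∠FQJ = 61°  [△JFQ]
5. ∠HQJ = 61°  [F on ray QH]
6. ∠HJQ = 41°  [△JHQ]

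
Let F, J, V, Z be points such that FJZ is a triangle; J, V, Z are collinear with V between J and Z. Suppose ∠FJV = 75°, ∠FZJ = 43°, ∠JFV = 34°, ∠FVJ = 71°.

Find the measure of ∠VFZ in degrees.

∠VFZ = 28°

1. ∠FZV = 43°  [V on ray ZJ]
2. ∠FVZ = 109°  [linear pair at V on JZ]
3. ∠VFZ = 28°  [△FVZ]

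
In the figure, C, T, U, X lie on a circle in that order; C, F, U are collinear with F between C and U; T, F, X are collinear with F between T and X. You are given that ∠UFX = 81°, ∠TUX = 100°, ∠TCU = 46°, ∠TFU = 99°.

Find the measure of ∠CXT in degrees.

1. ∠CFT = 81°  [vertical angles at F]
2. ∠TCX = 80°  [cyclic CTUX, opposite ∠C+∠U]
3. ∠CTX = 53°  [△CFT]
4. ∠CXT = 47°  [△CTX]

∠CXT = 47°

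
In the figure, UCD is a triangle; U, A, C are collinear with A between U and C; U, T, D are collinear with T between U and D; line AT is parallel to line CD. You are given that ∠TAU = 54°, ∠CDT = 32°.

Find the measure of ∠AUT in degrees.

∠AUT = 94°

1. ∠DCU = 54°  [AT∥CD, corresponding at A]
2. ∠CDU = 32°  [T on ray DU]
3. ∠CUD = 94°  [△UCD]
4. ∠AUT = 94°  [A on UC, T on UD]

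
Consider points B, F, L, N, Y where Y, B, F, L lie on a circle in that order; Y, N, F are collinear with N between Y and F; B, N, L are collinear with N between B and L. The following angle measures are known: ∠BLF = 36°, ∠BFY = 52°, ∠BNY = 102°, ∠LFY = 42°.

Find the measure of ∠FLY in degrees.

1. ∠BYF = 36°  [same arc BF]
2. ∠FBY = 92°  [△YBF]
3. ∠FLY = 88°  [cyclic YBFL, opposite ∠B+∠L]

∠FLY = 88°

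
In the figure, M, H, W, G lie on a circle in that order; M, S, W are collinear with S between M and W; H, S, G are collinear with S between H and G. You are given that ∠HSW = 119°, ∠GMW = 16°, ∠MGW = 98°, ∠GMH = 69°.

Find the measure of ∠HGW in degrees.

∠HGW = 53°

1. ∠GHW = 16°  [same arc WG]
2. ∠GWH = 111°  [cyclic MHWG, opposite ∠M+∠W]
3. ∠HGW = 53°  [△HWG]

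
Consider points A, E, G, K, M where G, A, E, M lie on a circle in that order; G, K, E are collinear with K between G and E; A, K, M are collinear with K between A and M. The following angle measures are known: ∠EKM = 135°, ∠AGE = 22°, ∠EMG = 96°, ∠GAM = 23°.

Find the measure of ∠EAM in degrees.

1. ∠AKG = 135°  [vertical angles at K]
2. ∠EAG = 84°  [cyclic GAEM, opposite ∠A+∠M]
3. ∠AKE = 45°  [linear pair at K on GE]
4. ∠AEG = 74°  [△GAE]
5. ∠EAM = 61°  [△AKE]

∠EAM = 61°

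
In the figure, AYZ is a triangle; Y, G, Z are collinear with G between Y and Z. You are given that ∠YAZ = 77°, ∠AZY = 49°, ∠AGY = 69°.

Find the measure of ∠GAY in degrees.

∠GAY = 57°

1. ∠AYZ = 54°  [△AYZ]
2. ∠AYG = 54°  [G on ray YZ]
3. ∠GAY = 57°  [△AYG]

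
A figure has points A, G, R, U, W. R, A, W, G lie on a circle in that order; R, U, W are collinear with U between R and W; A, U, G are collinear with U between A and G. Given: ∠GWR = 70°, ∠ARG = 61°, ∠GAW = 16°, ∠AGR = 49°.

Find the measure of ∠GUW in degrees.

1. ∠AWG = 119°  [cyclic RAWG, opposite ∠R+∠W]
2. ∠AGW = 45°  [△AWG]
3. ∠GUW = 65°  [△WUG]

∠GUW = 65°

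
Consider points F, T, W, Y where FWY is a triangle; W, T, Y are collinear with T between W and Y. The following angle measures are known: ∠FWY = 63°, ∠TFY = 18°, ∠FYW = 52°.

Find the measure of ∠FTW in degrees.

∠FTW = 70°

1. ∠FYT = 52°  [T on ray YW]
2. ∠FTY = 110°  [△FTY]
3. ∠FTW = 70°  [linear pair at T on WY]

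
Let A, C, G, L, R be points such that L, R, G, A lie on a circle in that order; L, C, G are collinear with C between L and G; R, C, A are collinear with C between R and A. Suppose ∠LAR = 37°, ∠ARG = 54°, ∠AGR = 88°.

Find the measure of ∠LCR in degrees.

∠LCR = 91°

1. ∠LGR = 37°  [same arc LR]
2. ∠GCR = 89°  [△RCG]
3. ∠LCR = 91°  [linear pair at C on LG]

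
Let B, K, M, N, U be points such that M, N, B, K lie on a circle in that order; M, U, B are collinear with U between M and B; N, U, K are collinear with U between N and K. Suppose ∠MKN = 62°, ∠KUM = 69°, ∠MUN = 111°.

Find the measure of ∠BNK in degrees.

1. ∠MBN = 62°  [same arc MN]
2. ∠BUN = 69°  [vertical angles at U]
3. ∠BNK = 49°  [△NUB]

∠BNK = 49°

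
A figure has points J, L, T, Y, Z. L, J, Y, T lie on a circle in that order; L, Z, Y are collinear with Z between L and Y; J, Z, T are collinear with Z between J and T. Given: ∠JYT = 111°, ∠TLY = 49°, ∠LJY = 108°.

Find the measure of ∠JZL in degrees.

∠JZL = 101°

1. ∠TJY = 49°  [same arc YT]
2. ∠LTY = 72°  [cyclic LJYT, opposite ∠J+∠T]
3. ∠JTY = 20°  [△JYT]
4. ∠LYT = 59°  [△LYT]
5. ∠JLY = 20°  [same arc JY]
6. ∠LJT = 59°  [same arc LT]
7. ∠JZL = 101°  [△LZJ]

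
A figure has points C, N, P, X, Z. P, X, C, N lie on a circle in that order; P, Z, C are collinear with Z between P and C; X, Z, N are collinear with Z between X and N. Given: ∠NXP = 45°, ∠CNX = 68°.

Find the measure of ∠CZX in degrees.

1. ∠CPX = 68°  [same arc XC]
2. ∠PZX = 67°  [△PZX]
3. ∠CZX = 113°  [linear pair at Z on PC]

∠CZX = 113°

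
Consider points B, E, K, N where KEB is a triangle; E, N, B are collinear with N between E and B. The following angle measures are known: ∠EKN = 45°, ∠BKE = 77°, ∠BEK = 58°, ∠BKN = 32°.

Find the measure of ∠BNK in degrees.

1. ∠EBK = 45°  [△KEB]
2. ∠KBN = 45°  [N on ray BE]
3. ∠BNK = 103°  [△KNB]

∠BNK = 103°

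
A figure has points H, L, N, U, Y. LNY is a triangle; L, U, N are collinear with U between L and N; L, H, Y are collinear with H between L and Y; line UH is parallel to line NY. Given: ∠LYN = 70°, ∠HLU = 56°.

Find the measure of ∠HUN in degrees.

1. ∠LHU = 70°  [UH∥NY, corresponding at H]
2. ∠HUL = 54°  [△LUH]
3. ∠HUN = 126°  [linear pair at U on LN]

∠HUN = 126°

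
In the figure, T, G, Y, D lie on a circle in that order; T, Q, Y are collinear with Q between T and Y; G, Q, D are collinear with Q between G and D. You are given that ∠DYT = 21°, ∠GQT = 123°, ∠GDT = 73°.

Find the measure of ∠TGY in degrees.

1. ∠DGT = 21°  [same arc TD]
2. ∠GTY = 36°  [△TQG]
3. ∠GYT = 73°  [same arc TG]
4. ∠TGY = 71°  [△TGY]

∠TGY = 71°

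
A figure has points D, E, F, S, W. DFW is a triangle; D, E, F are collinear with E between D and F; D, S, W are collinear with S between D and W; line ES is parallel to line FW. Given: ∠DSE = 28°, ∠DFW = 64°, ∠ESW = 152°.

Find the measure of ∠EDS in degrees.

1. ∠DWF = 28°  [ES∥FW, corresponding at S]
2. ∠FDW = 88°  [△DFW]
3. ∠EDS = 88°  [E on DF, S on DW]

∠EDS = 88°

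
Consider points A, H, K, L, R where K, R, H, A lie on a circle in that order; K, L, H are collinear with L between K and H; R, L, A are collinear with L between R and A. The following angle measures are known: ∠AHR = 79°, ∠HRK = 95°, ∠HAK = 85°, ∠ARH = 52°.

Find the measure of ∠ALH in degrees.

∠ALH = 88°

1. ∠HAR = 49°  [△RHA]
2. ∠AKH = 52°  [same arc HA]
3. ∠AHK = 43°  [△KHA]
4. ∠ALH = 88°  [△HLA]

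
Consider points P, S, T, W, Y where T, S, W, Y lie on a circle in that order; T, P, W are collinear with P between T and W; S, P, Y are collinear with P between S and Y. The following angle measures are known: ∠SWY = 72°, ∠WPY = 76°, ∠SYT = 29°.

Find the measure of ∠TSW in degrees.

1. ∠STY = 108°  [cyclic TSWY, opposite ∠T+∠W]
2. ∠SPT = 76°  [vertical angles at P]
3. ∠SWT = 29°  [same arc TS]
4. ∠TSY = 43°  [△TSY]
5. ∠STW = 61°  [△TPS]
6. ∠TSW = 90°  [△TSW]

∠TSW = 90°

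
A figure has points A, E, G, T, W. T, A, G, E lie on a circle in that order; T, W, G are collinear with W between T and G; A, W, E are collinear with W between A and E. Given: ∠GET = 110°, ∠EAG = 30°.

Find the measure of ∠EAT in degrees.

∠EAT = 40°

1. ∠ETG = 30°  [same arc GE]
2. ∠EGT = 40°  [△TGE]
3. ∠EAT = 40°  [same arc TE]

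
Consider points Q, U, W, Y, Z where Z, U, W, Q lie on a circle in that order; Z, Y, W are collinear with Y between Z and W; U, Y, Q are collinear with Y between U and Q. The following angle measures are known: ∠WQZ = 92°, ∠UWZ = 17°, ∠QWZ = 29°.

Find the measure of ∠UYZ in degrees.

∠UYZ = 76°

1. ∠WUZ = 88°  [cyclic ZUWQ, opposite ∠U+∠Q]
2. ∠UZW = 75°  [△ZUW]
3. ∠QUZ = 29°  [same arc ZQ]
4. ∠UYZ = 76°  [△ZYU]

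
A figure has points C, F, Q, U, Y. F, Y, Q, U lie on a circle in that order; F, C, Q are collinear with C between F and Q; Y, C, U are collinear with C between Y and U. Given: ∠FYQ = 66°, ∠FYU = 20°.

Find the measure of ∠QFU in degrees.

∠QFU = 46°

1. ∠FUQ = 114°  [cyclic FYQU, opposite ∠Y+∠U]
2. ∠FQU = 20°  [same arc FU]
3. ∠QFU = 46°  [△FQU]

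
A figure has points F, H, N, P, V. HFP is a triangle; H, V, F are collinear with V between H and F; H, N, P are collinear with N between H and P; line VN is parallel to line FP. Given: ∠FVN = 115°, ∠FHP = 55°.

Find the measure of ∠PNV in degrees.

∠PNV = 120°

1. ∠HVN = 65°  [linear pair at V on HF]
2. ∠NHV = 55°  [V on HF, N on HP]
3. ∠HNV = 60°  [△HVN]
4. ∠PNV = 120°  [linear pair at N on HP]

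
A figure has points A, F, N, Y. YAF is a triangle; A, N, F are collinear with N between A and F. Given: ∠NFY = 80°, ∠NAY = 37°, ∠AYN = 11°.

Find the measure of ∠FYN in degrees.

1. ∠ANY = 132°  [△YAN]
2. ∠FNY = 48°  [linear pair at N on AF]
3. ∠FYN = 52°  [△YNF]

∠FYN = 52°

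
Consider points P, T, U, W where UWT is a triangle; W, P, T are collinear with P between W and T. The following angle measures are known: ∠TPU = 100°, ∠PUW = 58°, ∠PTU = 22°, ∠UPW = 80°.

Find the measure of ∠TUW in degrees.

1. ∠PWU = 42°  [△UWP]
2. ∠UTW = 22°  [P on ray TW]
3. ∠TWU = 42°  [P on ray WT]
4. ∠TUW = 116°  [△UWT]

∠TUW = 116°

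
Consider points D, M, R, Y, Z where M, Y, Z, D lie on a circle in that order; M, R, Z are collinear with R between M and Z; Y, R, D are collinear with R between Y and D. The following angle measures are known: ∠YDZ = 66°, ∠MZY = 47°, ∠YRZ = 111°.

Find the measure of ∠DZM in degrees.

∠DZM = 45°

1. ∠YMZ = 66°  [same arc YZ]
2. ∠MRY = 69°  [linear pair at R on MZ]
3. ∠DYM = 45°  [△MRY]
4. ∠DZM = 45°  [same arc MD]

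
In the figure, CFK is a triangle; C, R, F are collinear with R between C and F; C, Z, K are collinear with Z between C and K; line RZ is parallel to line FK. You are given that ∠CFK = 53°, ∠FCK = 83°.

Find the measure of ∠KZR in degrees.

1. ∠CKF = 44°  [△CFK]
2. ∠CZR = 44°  [RZ∥FK, corresponding at Z]
3. ∠KZR = 136°  [linear pair at Z on CK]

∠KZR = 136°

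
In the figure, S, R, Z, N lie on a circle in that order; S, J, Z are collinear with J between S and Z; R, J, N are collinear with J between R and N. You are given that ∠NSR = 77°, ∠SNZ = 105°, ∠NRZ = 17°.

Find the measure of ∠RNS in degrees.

∠RNS = 45°

1. ∠NSZ = 17°  [same arc ZN]
2. ∠NZS = 58°  [△SZN]
3. ∠NRS = 58°  [same arc SN]
4. ∠RNS = 45°  [△SRN]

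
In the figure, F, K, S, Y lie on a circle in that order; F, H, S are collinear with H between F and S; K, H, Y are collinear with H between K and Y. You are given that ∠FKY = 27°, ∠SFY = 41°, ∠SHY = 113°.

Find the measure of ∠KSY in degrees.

∠KSY = 99°

1. ∠FSY = 27°  [same arc FY]
2. ∠SKY = 41°  [same arc SY]
3. ∠KYS = 40°  [△SHY]
4. ∠KSY = 99°  [△KSY]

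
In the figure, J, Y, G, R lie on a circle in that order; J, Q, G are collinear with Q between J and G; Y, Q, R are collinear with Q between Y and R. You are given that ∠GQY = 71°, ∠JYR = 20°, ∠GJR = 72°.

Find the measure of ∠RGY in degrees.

1. ∠JQR = 71°  [vertical angles at Q]
2. ∠JGR = 20°  [same arc JR]
3. ∠GYR = 72°  [same arc GR]
4. ∠GQR = 109°  [linear pair at Q on JG]
5. ∠GRY = 51°  [△GQR]
6. ∠RGY = 57°  [△YGR]

∠RGY = 57°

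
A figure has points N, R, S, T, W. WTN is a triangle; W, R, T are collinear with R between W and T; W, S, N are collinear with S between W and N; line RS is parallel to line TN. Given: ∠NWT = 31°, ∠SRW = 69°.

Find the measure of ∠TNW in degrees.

∠TNW = 80°

1. ∠RWS = 31°  [R on WT, S on WN]
2. ∠RSW = 80°  [△WRS]
3. ∠TNW = 80°  [RS∥TN, corresponding at S]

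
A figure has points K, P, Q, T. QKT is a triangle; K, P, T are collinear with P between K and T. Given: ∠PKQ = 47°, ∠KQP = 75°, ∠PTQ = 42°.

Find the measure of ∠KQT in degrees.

∠KQT = 91°

1. ∠QKT = 47°  [P on ray KT]
2. ∠KTQ = 42°  [P on ray TK]
3. ∠KQT = 91°  [△QKT]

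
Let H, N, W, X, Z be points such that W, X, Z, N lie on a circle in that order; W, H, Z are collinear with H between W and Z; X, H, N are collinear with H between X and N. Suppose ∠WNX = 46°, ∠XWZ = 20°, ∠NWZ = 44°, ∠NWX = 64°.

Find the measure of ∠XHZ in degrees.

∠XHZ = 90°

1. ∠WZX = 46°  [same arc WX]
2. ∠NXZ = 44°  [same arc ZN]
3. ∠XHZ = 90°  [△XHZ]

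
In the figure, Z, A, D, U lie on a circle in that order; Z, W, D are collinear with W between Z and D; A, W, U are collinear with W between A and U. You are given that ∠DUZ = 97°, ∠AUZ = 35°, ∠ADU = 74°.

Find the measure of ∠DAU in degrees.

∠DAU = 44°

1. ∠DAZ = 83°  [cyclic ZADU, opposite ∠A+∠U]
2. ∠ADZ = 35°  [same arc ZA]
3. ∠AZD = 62°  [△ZAD]
4. ∠AUD = 62°  [same arc AD]
5. ∠DAU = 44°  [△ADU]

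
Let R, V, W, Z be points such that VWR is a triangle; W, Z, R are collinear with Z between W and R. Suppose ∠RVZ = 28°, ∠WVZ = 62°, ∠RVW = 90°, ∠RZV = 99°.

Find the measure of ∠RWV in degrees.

∠RWV = 37°

1. ∠VRZ = 53°  [△VZR]
2. ∠VRW = 53°  [Z on ray RW]
3. ∠RWV = 37°  [△VWR]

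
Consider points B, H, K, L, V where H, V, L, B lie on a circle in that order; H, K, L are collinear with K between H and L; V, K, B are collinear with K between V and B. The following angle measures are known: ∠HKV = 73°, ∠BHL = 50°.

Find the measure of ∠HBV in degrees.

1. ∠BKL = 73°  [vertical angles at K]
2. ∠BKH = 107°  [linear pair at K on HL]
3. ∠HBV = 23°  [△HKB]

∠HBV = 23°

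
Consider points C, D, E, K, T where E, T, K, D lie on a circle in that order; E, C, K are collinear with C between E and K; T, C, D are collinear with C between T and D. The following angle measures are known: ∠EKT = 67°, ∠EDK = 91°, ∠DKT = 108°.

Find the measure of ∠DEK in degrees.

1. ∠EDT = 67°  [same arc ET]
2. ∠DET = 72°  [cyclic ETKD, opposite ∠E+∠K]
3. ∠DTE = 41°  [△ETD]
4. ∠DKE = 41°  [same arc ED]
5. ∠DEK = 48°  [△EKD]

∠DEK = 48°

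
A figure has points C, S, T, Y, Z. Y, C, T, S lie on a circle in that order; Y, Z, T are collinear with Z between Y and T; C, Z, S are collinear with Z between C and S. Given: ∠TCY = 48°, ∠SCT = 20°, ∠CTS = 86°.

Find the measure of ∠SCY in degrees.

1. ∠TSY = 132°  [cyclic YCTS, opposite ∠C+∠S]
2. ∠SYT = 20°  [same arc TS]
3. ∠STY = 28°  [△YTS]
4. ∠SCY = 28°  [same arc YS]

∠SCY = 28°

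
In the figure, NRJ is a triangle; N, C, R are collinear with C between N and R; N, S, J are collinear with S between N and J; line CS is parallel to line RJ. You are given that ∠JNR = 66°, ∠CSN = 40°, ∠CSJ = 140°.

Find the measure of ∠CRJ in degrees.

1. ∠CNS = 66°  [C on NR, S on NJ]
2. ∠NCS = 74°  [△NCS]
3. ∠RCS = 106°  [linear pair at C on NR]
4. ∠CRJ = 74°  [CS∥RJ, co-interior at R–C]

∠CRJ = 74°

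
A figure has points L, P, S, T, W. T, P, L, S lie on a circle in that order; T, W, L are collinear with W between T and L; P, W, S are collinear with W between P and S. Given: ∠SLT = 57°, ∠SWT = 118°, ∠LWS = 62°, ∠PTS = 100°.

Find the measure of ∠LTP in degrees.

∠LTP = 61°

1. ∠SPT = 57°  [same arc TS]
2. ∠PWT = 62°  [vertical angles at W]
3. ∠LTP = 61°  [△TWP]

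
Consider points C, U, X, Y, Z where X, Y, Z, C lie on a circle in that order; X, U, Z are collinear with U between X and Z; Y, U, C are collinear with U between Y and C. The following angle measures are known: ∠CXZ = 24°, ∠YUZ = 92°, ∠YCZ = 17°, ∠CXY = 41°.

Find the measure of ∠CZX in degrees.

1. ∠CUX = 92°  [vertical angles at U]
2. ∠CUZ = 88°  [linear pair at U on XZ]
3. ∠CZX = 75°  [△ZUC]

∠CZX = 75°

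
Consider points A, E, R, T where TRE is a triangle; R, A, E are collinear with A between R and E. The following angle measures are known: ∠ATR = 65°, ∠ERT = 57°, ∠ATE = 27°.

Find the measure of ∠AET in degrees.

∠AET = 31°

1. ∠ART = 57°  [A on ray RE]
2. ∠RAT = 58°  [△TRA]
3. ∠EAT = 122°  [linear pair at A on RE]
4. ∠AET = 31°  [△TAE]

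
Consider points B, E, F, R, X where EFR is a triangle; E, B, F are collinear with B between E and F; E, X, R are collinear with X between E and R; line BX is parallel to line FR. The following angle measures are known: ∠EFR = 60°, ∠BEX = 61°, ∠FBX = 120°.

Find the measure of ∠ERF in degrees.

1. ∠EBX = 60°  [BX∥FR, corresponding at B]
2. ∠BXE = 59°  [△EBX]
3. ∠ERF = 59°  [BX∥FR, corresponding at X]

∠ERF = 59°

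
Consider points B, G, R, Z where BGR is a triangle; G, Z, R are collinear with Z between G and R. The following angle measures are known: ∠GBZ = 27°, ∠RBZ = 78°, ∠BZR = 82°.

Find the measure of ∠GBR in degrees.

1. ∠BRZ = 20°  [△BZR]
2. ∠BZG = 98°  [linear pair at Z on GR]
3. ∠BRG = 20°  [Z on ray RG]
4. ∠BGZ = 55°  [△BGZ]
5. ∠BGR = 55°  [Z on ray GR]
6. ∠GBR = 105°  [△BGR]

∠GBR = 105°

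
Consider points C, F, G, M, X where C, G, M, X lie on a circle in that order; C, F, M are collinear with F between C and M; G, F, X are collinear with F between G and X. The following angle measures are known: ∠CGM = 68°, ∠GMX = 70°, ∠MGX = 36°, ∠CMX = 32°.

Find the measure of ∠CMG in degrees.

1. ∠GCX = 110°  [cyclic CGMX, opposite ∠C+∠M]
2. ∠CGX = 32°  [same arc CX]
3. ∠CXG = 38°  [△CGX]
4. ∠CMG = 38°  [same arc CG]

∠CMG = 38°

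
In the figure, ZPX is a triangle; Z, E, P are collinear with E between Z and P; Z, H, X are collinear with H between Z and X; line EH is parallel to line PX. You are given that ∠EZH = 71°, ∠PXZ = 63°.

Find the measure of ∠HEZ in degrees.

∠HEZ = 46°

1. ∠PZX = 71°  [E on ZP, H on ZX]
2. ∠XPZ = 46°  [△ZPX]
3. ∠HEZ = 46°  [EH∥PX, corresponding at E]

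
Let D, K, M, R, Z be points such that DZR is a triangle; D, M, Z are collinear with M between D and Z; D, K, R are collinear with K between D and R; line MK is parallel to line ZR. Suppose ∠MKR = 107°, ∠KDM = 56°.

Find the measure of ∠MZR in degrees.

∠MZR = 51°

1. ∠DKM = 73°  [linear pair at K on DR]
2. ∠DMK = 51°  [△DMK]
3. ∠KMZ = 129°  [linear pair at M on DZ]
4. ∠MZR = 51°  [MK∥ZR, co-interior at Z–M]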